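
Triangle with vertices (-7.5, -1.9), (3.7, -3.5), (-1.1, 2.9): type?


Side lengths squared: AB^2=128, BC^2=64, CA^2=64
Sorted: [64, 64, 128]
By sides: Isosceles, By angles: Right

Isosceles, Right


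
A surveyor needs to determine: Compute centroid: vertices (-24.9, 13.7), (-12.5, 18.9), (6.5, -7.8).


Centroid = ((x_A+x_B+x_C)/3, (y_A+y_B+y_C)/3)
= (((-24.9)+(-12.5)+6.5)/3, (13.7+18.9+(-7.8))/3)
= (-10.3, 8.2667)

(-10.3, 8.2667)


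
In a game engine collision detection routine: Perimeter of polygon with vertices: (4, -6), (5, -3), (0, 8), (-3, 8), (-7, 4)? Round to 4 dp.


Sides: (4, -6)->(5, -3): sqrt(10) = 3.162278, (5, -3)->(0, 8): sqrt(146) = 12.083046, (0, 8)->(-3, 8): sqrt(9) = 3, (-3, 8)->(-7, 4): sqrt(32) = 5.656854, (-7, 4)->(4, -6): sqrt(221) = 14.866069
Sum = 38.768247
Perimeter = 38.7682

38.7682


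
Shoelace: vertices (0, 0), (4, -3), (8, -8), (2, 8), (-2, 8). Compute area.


Shoelace sum: (0*(-3) - 4*0) + (4*(-8) - 8*(-3)) + (8*8 - 2*(-8)) + (2*8 - (-2)*8) + ((-2)*0 - 0*8)
= 104
Area = |104|/2 = 52

52


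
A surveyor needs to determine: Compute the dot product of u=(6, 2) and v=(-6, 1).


u . v = u_x*v_x + u_y*v_y = 6*(-6) + 2*1
= (-36) + 2 = -34

-34


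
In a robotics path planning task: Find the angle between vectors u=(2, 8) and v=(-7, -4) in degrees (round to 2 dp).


u.v = -46, |u| = sqrt(68) = 8.2462, |v| = sqrt(65) = 8.0623
cos(theta) = u.v/(|u||v|) = -46/sqrt(4420) = -0.691905
theta = acos(-0.691905) = 133.78 degrees

133.78 degrees


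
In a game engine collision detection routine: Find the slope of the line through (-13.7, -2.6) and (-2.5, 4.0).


slope = (y2-y1)/(x2-x1) = (4-(-2.6))/((-2.5)-(-13.7)) = 6.6/11.2 = 0.5893

0.5893


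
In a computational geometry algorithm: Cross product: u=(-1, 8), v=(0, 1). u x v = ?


u x v = u_x*v_y - u_y*v_x = (-1)*1 - 8*0
= (-1) - 0 = -1

-1


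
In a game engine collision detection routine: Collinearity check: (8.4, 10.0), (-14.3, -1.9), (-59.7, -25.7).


Cross product: ((-14.3)-8.4)*((-25.7)-10) - ((-1.9)-10)*((-59.7)-8.4)
= 0

Yes, collinear


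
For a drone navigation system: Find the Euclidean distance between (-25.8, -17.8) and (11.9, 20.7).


dx=37.7, dy=38.5
d^2 = 37.7^2 + 38.5^2 = 2903.54
d = sqrt(2903.54) = 53.8845

53.8845


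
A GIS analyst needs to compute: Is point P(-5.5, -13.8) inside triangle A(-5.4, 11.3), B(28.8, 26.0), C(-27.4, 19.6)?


Cross products: AB x AP = -856.95, BC x BP = 2017.24, CA x CP = -553.03
All same sign? no

No, outside


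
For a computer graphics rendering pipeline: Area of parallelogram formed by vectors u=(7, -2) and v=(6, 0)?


|u x v| = |7*0 - (-2)*6|
= |0 - (-12)| = 12

12


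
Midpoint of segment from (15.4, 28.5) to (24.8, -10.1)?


M = ((15.4+24.8)/2, (28.5+(-10.1))/2)
= (20.1, 9.2)

(20.1, 9.2)


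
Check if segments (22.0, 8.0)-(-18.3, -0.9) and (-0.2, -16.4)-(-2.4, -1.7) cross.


Cross products: d1=-380.02, d2=231.97, d3=785.74, d4=173.75
d1*d2 < 0 and d3*d4 < 0? no

No, they don't intersect


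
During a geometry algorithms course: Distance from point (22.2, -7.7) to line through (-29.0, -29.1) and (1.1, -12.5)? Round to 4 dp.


|cross product| = 205.78
|line direction| = sqrt(1181.57) = 34.374
Distance = 205.78/sqrt(1181.57) = 5.9865

5.9865


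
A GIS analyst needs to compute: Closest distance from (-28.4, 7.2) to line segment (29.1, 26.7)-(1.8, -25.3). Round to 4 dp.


Project P onto AB: t = 0.7491 (clamped to [0,1])
Closest point on segment: (8.6505, -12.2515)
Distance: 41.8461

41.8461


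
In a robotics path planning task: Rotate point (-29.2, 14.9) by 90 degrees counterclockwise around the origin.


90° CCW: (x,y) -> (-y, x)
(-29.2,14.9) -> (-14.9, -29.2)

(-14.9, -29.2)


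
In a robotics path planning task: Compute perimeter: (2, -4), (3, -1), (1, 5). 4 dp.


Sides: (2, -4)->(3, -1): sqrt(10) = 3.162278, (3, -1)->(1, 5): sqrt(40) = 6.324555, (1, 5)->(2, -4): sqrt(82) = 9.055385
Sum = 18.542218
Perimeter = 18.5422

18.5422


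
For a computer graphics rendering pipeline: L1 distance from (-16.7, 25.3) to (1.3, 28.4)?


|(-16.7)-1.3| + |25.3-28.4| = 18 + 3.1 = 21.1

21.1


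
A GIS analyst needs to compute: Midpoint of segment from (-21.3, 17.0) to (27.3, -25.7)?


M = (((-21.3)+27.3)/2, (17+(-25.7))/2)
= (3, -4.35)

(3, -4.35)


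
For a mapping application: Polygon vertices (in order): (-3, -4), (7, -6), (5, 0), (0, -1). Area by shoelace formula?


Shoelace sum: ((-3)*(-6) - 7*(-4)) + (7*0 - 5*(-6)) + (5*(-1) - 0*0) + (0*(-4) - (-3)*(-1))
= 68
Area = |68|/2 = 34

34


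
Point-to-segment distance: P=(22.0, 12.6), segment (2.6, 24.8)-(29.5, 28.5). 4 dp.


Project P onto AB: t = 0.6466 (clamped to [0,1])
Closest point on segment: (19.9929, 27.1923)
Distance: 14.7297

14.7297


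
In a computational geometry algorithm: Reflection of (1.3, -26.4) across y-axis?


Reflection over y-axis: (x,y) -> (-x,y)
(1.3, -26.4) -> (-1.3, -26.4)

(-1.3, -26.4)


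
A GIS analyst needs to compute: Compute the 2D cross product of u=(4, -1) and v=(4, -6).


u x v = u_x*v_y - u_y*v_x = 4*(-6) - (-1)*4
= (-24) - (-4) = -20

-20


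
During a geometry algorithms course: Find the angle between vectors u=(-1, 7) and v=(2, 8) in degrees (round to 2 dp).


u.v = 54, |u| = sqrt(50) = 7.0711, |v| = sqrt(68) = 8.2462
cos(theta) = u.v/(|u||v|) = 54/sqrt(3400) = 0.926092
theta = acos(0.926092) = 22.17 degrees

22.17 degrees


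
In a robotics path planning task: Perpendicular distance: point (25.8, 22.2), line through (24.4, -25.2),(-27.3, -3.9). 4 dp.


|cross product| = 2480.4
|line direction| = sqrt(3126.58) = 55.9158
Distance = 2480.4/sqrt(3126.58) = 44.3595

44.3595


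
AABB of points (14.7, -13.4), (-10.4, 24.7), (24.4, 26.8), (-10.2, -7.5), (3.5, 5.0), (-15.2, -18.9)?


x range: [-15.2, 24.4]
y range: [-18.9, 26.8]
Bounding box: (-15.2,-18.9) to (24.4,26.8)

(-15.2,-18.9) to (24.4,26.8)


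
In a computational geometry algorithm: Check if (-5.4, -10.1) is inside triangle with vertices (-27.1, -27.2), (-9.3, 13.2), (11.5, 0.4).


Cross products: AB x AP = -572.3, BC x BP = -434.72, CA x CP = -61.14
All same sign? yes

Yes, inside


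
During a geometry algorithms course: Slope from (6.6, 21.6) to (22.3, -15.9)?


slope = (y2-y1)/(x2-x1) = ((-15.9)-21.6)/(22.3-6.6) = (-37.5)/15.7 = -2.3885

-2.3885


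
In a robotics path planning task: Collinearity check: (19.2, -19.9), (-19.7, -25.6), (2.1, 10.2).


Cross product: ((-19.7)-19.2)*(10.2-(-19.9)) - ((-25.6)-(-19.9))*(2.1-19.2)
= -1268.36

No, not collinear


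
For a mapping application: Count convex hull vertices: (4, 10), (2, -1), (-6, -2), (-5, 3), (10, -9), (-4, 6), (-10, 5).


Convex hull vertices (CCW): (-10, 5), (-6, -2), (10, -9), (4, 10)
Count = 4

4


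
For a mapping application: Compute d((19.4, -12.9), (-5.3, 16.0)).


dx=-24.7, dy=28.9
d^2 = (-24.7)^2 + 28.9^2 = 1445.3
d = sqrt(1445.3) = 38.0171

38.0171


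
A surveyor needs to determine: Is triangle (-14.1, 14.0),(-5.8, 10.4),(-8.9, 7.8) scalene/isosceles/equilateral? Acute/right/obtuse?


Side lengths squared: AB^2=81.85, BC^2=16.37, CA^2=65.48
Sorted: [16.37, 65.48, 81.85]
By sides: Scalene, By angles: Right

Scalene, Right


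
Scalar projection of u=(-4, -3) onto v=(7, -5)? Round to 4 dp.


u.v = -13, |v| = sqrt(74) = 8.6023
Scalar projection = u.v / |v| = -13 / sqrt(74) = -1.5112

-1.5112


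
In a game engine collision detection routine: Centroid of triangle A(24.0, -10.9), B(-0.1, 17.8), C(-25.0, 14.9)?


Centroid = ((x_A+x_B+x_C)/3, (y_A+y_B+y_C)/3)
= ((24+(-0.1)+(-25))/3, ((-10.9)+17.8+14.9)/3)
= (-0.3667, 7.2667)

(-0.3667, 7.2667)


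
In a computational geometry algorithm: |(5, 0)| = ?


|u| = sqrt(5^2 + 0^2) = sqrt(25) = 5

5


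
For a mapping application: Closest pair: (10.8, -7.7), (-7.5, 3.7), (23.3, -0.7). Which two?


d(P0,P1) = 21.5604, d(P0,P2) = 14.3265, d(P1,P2) = 31.1127
Closest: P0 and P2

Closest pair: (10.8, -7.7) and (23.3, -0.7), distance = 14.3265


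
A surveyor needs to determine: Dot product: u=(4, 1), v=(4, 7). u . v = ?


u . v = u_x*v_x + u_y*v_y = 4*4 + 1*7
= 16 + 7 = 23

23


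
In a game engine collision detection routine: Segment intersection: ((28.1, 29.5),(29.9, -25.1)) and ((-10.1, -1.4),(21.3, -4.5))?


Cross products: d1=1088.68, d2=-620.18, d3=-2141.34, d4=-432.48
d1*d2 < 0 and d3*d4 < 0? no

No, they don't intersect


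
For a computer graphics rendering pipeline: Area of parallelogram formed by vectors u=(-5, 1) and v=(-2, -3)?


|u x v| = |(-5)*(-3) - 1*(-2)|
= |15 - (-2)| = 17

17


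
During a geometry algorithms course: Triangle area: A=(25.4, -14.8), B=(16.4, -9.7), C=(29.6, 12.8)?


Area = |x_A(y_B-y_C) + x_B(y_C-y_A) + x_C(y_A-y_B)|/2
= |(-571.5) + 452.64 + (-150.96)|/2
= 269.82/2 = 134.91

134.91


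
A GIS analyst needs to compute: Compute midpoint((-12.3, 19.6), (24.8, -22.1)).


M = (((-12.3)+24.8)/2, (19.6+(-22.1))/2)
= (6.25, -1.25)

(6.25, -1.25)


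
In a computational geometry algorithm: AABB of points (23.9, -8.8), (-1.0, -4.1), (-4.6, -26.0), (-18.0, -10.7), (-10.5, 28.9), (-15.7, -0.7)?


x range: [-18, 23.9]
y range: [-26, 28.9]
Bounding box: (-18,-26) to (23.9,28.9)

(-18,-26) to (23.9,28.9)


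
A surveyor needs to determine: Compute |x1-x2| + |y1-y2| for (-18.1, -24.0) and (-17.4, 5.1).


|(-18.1)-(-17.4)| + |(-24)-5.1| = 0.7 + 29.1 = 29.8

29.8


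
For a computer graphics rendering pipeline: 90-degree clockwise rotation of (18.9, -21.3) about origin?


90° CW: (x,y) -> (y, -x)
(18.9,-21.3) -> (-21.3, -18.9)

(-21.3, -18.9)


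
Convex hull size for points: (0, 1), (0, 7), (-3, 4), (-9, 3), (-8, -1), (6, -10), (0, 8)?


Convex hull vertices (CCW): (-9, 3), (-8, -1), (6, -10), (0, 8)
Count = 4

4


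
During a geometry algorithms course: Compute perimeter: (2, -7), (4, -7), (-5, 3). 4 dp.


Sides: (2, -7)->(4, -7): sqrt(4) = 2, (4, -7)->(-5, 3): sqrt(181) = 13.453624, (-5, 3)->(2, -7): sqrt(149) = 12.206556
Sum = 27.66018
Perimeter = 27.6602

27.6602


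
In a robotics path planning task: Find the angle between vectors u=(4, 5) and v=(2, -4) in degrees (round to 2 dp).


u.v = -12, |u| = sqrt(41) = 6.4031, |v| = sqrt(20) = 4.4721
cos(theta) = u.v/(|u||v|) = -12/sqrt(820) = -0.419058
theta = acos(-0.419058) = 114.78 degrees

114.78 degrees


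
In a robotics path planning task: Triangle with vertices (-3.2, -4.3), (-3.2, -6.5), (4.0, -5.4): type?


Side lengths squared: AB^2=4.84, BC^2=53.05, CA^2=53.05
Sorted: [4.84, 53.05, 53.05]
By sides: Isosceles, By angles: Acute

Isosceles, Acute


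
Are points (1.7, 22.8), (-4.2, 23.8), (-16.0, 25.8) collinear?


Cross product: ((-4.2)-1.7)*(25.8-22.8) - (23.8-22.8)*((-16)-1.7)
= 0

Yes, collinear


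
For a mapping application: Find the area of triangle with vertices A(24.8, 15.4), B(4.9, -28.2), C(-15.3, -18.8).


Area = |x_A(y_B-y_C) + x_B(y_C-y_A) + x_C(y_A-y_B)|/2
= |(-233.12) + (-167.58) + (-667.08)|/2
= 1067.78/2 = 533.89

533.89


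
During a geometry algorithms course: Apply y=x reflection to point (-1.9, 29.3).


Reflection over y=x: (x,y) -> (y,x)
(-1.9, 29.3) -> (29.3, -1.9)

(29.3, -1.9)


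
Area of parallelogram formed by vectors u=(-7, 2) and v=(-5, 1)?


|u x v| = |(-7)*1 - 2*(-5)|
= |(-7) - (-10)| = 3

3


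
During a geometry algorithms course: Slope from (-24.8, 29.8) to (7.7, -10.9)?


slope = (y2-y1)/(x2-x1) = ((-10.9)-29.8)/(7.7-(-24.8)) = (-40.7)/32.5 = -1.2523

-1.2523


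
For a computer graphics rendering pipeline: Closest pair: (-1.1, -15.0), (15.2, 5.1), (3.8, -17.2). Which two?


d(P0,P1) = 25.8786, d(P0,P2) = 5.3712, d(P1,P2) = 25.045
Closest: P0 and P2

Closest pair: (-1.1, -15.0) and (3.8, -17.2), distance = 5.3712


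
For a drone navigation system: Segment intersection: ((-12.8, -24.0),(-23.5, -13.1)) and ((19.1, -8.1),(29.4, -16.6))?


Cross products: d1=-434.92, d2=-413.6, d3=-517.84, d4=-539.16
d1*d2 < 0 and d3*d4 < 0? no

No, they don't intersect


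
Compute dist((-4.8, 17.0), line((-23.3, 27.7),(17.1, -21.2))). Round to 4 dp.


|cross product| = 472.37
|line direction| = sqrt(4023.37) = 63.43
Distance = 472.37/sqrt(4023.37) = 7.4471

7.4471


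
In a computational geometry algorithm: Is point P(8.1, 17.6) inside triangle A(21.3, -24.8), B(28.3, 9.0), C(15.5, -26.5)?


Cross products: AB x AP = 742.96, BC x BP = -827.18, CA x CP = 268.36
All same sign? no

No, outside


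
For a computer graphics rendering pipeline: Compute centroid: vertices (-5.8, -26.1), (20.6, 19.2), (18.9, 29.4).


Centroid = ((x_A+x_B+x_C)/3, (y_A+y_B+y_C)/3)
= (((-5.8)+20.6+18.9)/3, ((-26.1)+19.2+29.4)/3)
= (11.2333, 7.5)

(11.2333, 7.5)


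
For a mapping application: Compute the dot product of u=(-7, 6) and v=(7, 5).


u . v = u_x*v_x + u_y*v_y = (-7)*7 + 6*5
= (-49) + 30 = -19

-19


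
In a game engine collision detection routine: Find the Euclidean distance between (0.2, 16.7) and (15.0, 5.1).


dx=14.8, dy=-11.6
d^2 = 14.8^2 + (-11.6)^2 = 353.6
d = sqrt(353.6) = 18.8043

18.8043


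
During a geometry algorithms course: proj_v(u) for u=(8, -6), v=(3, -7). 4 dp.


u.v = 66, |v| = sqrt(58) = 7.6158
Scalar projection = u.v / |v| = 66 / sqrt(58) = 8.6662

8.6662


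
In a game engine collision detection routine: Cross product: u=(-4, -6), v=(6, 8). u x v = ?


u x v = u_x*v_y - u_y*v_x = (-4)*8 - (-6)*6
= (-32) - (-36) = 4

4


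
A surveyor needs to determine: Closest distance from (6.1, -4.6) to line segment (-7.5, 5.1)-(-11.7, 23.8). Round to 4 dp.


Project P onto AB: t = 0 (clamped to [0,1])
Closest point on segment: (-7.5, 5.1)
Distance: 16.7048

16.7048


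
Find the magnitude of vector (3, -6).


|u| = sqrt(3^2 + (-6)^2) = sqrt(45) = 6.7082

6.7082


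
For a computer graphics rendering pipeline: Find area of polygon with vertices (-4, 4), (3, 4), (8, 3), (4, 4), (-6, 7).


Shoelace sum: ((-4)*4 - 3*4) + (3*3 - 8*4) + (8*4 - 4*3) + (4*7 - (-6)*4) + ((-6)*4 - (-4)*7)
= 25
Area = |25|/2 = 12.5

12.5


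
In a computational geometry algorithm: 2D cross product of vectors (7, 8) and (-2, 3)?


u x v = u_x*v_y - u_y*v_x = 7*3 - 8*(-2)
= 21 - (-16) = 37

37


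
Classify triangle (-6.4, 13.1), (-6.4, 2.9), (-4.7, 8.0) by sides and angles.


Side lengths squared: AB^2=104.04, BC^2=28.9, CA^2=28.9
Sorted: [28.9, 28.9, 104.04]
By sides: Isosceles, By angles: Obtuse

Isosceles, Obtuse


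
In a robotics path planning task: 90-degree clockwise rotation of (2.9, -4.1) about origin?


90° CW: (x,y) -> (y, -x)
(2.9,-4.1) -> (-4.1, -2.9)

(-4.1, -2.9)


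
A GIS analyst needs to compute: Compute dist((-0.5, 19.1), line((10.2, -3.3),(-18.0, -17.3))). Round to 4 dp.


|cross product| = 781.48
|line direction| = sqrt(991.24) = 31.484
Distance = 781.48/sqrt(991.24) = 24.8215

24.8215


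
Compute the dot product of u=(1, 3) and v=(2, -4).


u . v = u_x*v_x + u_y*v_y = 1*2 + 3*(-4)
= 2 + (-12) = -10

-10


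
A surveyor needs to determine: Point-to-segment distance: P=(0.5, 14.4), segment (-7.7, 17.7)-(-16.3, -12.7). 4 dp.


Project P onto AB: t = 0.0299 (clamped to [0,1])
Closest point on segment: (-7.9568, 16.7924)
Distance: 8.7886

8.7886


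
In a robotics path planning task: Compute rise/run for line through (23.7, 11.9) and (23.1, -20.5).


slope = (y2-y1)/(x2-x1) = ((-20.5)-11.9)/(23.1-23.7) = (-32.4)/(-0.6) = 54

54


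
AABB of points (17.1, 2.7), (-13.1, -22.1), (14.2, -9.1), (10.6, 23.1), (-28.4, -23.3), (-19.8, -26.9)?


x range: [-28.4, 17.1]
y range: [-26.9, 23.1]
Bounding box: (-28.4,-26.9) to (17.1,23.1)

(-28.4,-26.9) to (17.1,23.1)


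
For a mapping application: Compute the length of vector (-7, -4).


|u| = sqrt((-7)^2 + (-4)^2) = sqrt(65) = 8.0623

8.0623


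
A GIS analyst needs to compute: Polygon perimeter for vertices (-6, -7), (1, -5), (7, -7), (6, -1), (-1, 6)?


Sides: (-6, -7)->(1, -5): sqrt(53) = 7.28011, (1, -5)->(7, -7): sqrt(40) = 6.324555, (7, -7)->(6, -1): sqrt(37) = 6.082763, (6, -1)->(-1, 6): sqrt(98) = 9.899495, (-1, 6)->(-6, -7): sqrt(194) = 13.928388
Sum = 43.515311
Perimeter = 43.5153

43.5153


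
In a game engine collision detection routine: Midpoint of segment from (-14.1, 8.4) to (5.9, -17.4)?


M = (((-14.1)+5.9)/2, (8.4+(-17.4))/2)
= (-4.1, -4.5)

(-4.1, -4.5)


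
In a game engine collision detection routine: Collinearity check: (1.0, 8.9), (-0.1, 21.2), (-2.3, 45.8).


Cross product: ((-0.1)-1)*(45.8-8.9) - (21.2-8.9)*((-2.3)-1)
= 0

Yes, collinear


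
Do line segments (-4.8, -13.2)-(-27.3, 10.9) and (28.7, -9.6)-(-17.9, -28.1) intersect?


Cross products: d1=-451.99, d2=-1991.3, d3=-888.35, d4=650.96
d1*d2 < 0 and d3*d4 < 0? no

No, they don't intersect


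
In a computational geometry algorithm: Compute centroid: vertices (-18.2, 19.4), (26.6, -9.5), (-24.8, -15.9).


Centroid = ((x_A+x_B+x_C)/3, (y_A+y_B+y_C)/3)
= (((-18.2)+26.6+(-24.8))/3, (19.4+(-9.5)+(-15.9))/3)
= (-5.4667, -2)

(-5.4667, -2)


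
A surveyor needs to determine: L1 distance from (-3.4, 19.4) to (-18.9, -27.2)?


|(-3.4)-(-18.9)| + |19.4-(-27.2)| = 15.5 + 46.6 = 62.1

62.1


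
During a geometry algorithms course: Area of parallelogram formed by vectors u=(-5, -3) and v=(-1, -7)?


|u x v| = |(-5)*(-7) - (-3)*(-1)|
= |35 - 3| = 32

32


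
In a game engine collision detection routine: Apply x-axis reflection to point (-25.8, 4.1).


Reflection over x-axis: (x,y) -> (x,-y)
(-25.8, 4.1) -> (-25.8, -4.1)

(-25.8, -4.1)


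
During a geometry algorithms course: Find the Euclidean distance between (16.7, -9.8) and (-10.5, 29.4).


dx=-27.2, dy=39.2
d^2 = (-27.2)^2 + 39.2^2 = 2276.48
d = sqrt(2276.48) = 47.7125

47.7125


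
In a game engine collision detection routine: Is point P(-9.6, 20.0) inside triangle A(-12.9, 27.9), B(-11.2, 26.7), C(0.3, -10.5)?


Cross products: AB x AP = -9.47, BC x BP = -17.53, CA x CP = -22.44
All same sign? yes

Yes, inside


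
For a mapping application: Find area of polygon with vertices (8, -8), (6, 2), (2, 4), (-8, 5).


Shoelace sum: (8*2 - 6*(-8)) + (6*4 - 2*2) + (2*5 - (-8)*4) + ((-8)*(-8) - 8*5)
= 150
Area = |150|/2 = 75

75


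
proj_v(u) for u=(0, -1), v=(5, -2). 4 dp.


u.v = 2, |v| = sqrt(29) = 5.3852
Scalar projection = u.v / |v| = 2 / sqrt(29) = 0.3714

0.3714


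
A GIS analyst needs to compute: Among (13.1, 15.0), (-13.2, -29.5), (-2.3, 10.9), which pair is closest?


d(P0,P1) = 51.6908, d(P0,P2) = 15.9364, d(P1,P2) = 41.8446
Closest: P0 and P2

Closest pair: (13.1, 15.0) and (-2.3, 10.9), distance = 15.9364


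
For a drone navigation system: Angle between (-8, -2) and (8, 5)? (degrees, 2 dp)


u.v = -74, |u| = sqrt(68) = 8.2462, |v| = sqrt(89) = 9.434
cos(theta) = u.v/(|u||v|) = -74/sqrt(6052) = -0.951223
theta = acos(-0.951223) = 162.03 degrees

162.03 degrees


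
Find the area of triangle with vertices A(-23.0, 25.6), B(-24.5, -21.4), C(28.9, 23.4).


Area = |x_A(y_B-y_C) + x_B(y_C-y_A) + x_C(y_A-y_B)|/2
= |1030.4 + 53.9 + 1358.3|/2
= 2442.6/2 = 1221.3

1221.3


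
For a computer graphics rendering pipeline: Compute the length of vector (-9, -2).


|u| = sqrt((-9)^2 + (-2)^2) = sqrt(85) = 9.2195

9.2195


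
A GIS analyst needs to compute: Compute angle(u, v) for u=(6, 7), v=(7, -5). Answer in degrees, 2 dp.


u.v = 7, |u| = sqrt(85) = 9.2195, |v| = sqrt(74) = 8.6023
cos(theta) = u.v/(|u||v|) = 7/sqrt(6290) = 0.088262
theta = acos(0.088262) = 84.94 degrees

84.94 degrees


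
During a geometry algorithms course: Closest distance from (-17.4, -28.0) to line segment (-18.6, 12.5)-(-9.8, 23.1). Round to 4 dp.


Project P onto AB: t = 0 (clamped to [0,1])
Closest point on segment: (-18.6, 12.5)
Distance: 40.5178

40.5178


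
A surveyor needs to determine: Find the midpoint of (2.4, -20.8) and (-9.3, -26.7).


M = ((2.4+(-9.3))/2, ((-20.8)+(-26.7))/2)
= (-3.45, -23.75)

(-3.45, -23.75)


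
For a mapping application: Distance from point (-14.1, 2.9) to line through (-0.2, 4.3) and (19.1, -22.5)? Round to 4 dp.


|cross product| = 399.54
|line direction| = sqrt(1090.73) = 33.0262
Distance = 399.54/sqrt(1090.73) = 12.0977

12.0977


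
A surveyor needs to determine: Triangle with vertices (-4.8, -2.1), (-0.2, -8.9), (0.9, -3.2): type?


Side lengths squared: AB^2=67.4, BC^2=33.7, CA^2=33.7
Sorted: [33.7, 33.7, 67.4]
By sides: Isosceles, By angles: Right

Isosceles, Right


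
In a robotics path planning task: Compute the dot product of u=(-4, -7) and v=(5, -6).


u . v = u_x*v_x + u_y*v_y = (-4)*5 + (-7)*(-6)
= (-20) + 42 = 22

22


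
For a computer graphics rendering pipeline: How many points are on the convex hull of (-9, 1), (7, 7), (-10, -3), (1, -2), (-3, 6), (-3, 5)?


Convex hull vertices (CCW): (-10, -3), (1, -2), (7, 7), (-3, 6), (-9, 1)
Count = 5

5


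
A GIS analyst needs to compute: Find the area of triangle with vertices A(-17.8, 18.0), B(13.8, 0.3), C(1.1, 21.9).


Area = |x_A(y_B-y_C) + x_B(y_C-y_A) + x_C(y_A-y_B)|/2
= |384.48 + 53.82 + 19.47|/2
= 457.77/2 = 228.885

228.885


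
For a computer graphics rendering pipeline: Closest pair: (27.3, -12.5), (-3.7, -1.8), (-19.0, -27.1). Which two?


d(P0,P1) = 32.7947, d(P0,P2) = 48.5474, d(P1,P2) = 29.5665
Closest: P1 and P2

Closest pair: (-3.7, -1.8) and (-19.0, -27.1), distance = 29.5665


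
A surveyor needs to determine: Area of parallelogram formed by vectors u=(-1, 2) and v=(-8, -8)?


|u x v| = |(-1)*(-8) - 2*(-8)|
= |8 - (-16)| = 24

24


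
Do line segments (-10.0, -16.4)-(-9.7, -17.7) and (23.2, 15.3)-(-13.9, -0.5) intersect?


Cross products: d1=651.51, d2=704.48, d3=52.67, d4=-0.3
d1*d2 < 0 and d3*d4 < 0? no

No, they don't intersect


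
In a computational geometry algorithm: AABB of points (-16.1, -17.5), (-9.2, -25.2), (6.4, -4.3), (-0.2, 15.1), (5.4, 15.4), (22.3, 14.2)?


x range: [-16.1, 22.3]
y range: [-25.2, 15.4]
Bounding box: (-16.1,-25.2) to (22.3,15.4)

(-16.1,-25.2) to (22.3,15.4)


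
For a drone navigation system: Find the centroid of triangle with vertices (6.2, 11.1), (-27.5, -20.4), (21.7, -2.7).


Centroid = ((x_A+x_B+x_C)/3, (y_A+y_B+y_C)/3)
= ((6.2+(-27.5)+21.7)/3, (11.1+(-20.4)+(-2.7))/3)
= (0.1333, -4)

(0.1333, -4)


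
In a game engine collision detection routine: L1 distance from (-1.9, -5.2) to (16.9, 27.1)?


|(-1.9)-16.9| + |(-5.2)-27.1| = 18.8 + 32.3 = 51.1

51.1


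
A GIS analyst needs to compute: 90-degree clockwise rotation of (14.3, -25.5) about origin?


90° CW: (x,y) -> (y, -x)
(14.3,-25.5) -> (-25.5, -14.3)

(-25.5, -14.3)


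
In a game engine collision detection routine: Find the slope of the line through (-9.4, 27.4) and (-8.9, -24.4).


slope = (y2-y1)/(x2-x1) = ((-24.4)-27.4)/((-8.9)-(-9.4)) = (-51.8)/0.5 = -103.6

-103.6


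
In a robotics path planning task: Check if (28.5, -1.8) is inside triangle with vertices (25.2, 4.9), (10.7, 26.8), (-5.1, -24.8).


Cross products: AB x AP = 24.88, BC x BP = 1370.36, CA x CP = -301.02
All same sign? no

No, outside


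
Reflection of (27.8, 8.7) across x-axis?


Reflection over x-axis: (x,y) -> (x,-y)
(27.8, 8.7) -> (27.8, -8.7)

(27.8, -8.7)


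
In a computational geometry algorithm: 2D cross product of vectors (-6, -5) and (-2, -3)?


u x v = u_x*v_y - u_y*v_x = (-6)*(-3) - (-5)*(-2)
= 18 - 10 = 8

8


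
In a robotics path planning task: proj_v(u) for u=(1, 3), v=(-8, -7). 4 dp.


u.v = -29, |v| = sqrt(113) = 10.6301
Scalar projection = u.v / |v| = -29 / sqrt(113) = -2.7281

-2.7281


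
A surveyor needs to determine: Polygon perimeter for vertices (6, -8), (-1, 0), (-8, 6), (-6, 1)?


Sides: (6, -8)->(-1, 0): sqrt(113) = 10.630146, (-1, 0)->(-8, 6): sqrt(85) = 9.219544, (-8, 6)->(-6, 1): sqrt(29) = 5.385165, (-6, 1)->(6, -8): sqrt(225) = 15
Sum = 40.234855
Perimeter = 40.2349

40.2349


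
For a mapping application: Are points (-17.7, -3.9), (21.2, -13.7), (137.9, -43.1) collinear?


Cross product: (21.2-(-17.7))*((-43.1)-(-3.9)) - ((-13.7)-(-3.9))*(137.9-(-17.7))
= 0

Yes, collinear


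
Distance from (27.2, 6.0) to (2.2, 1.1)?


dx=-25, dy=-4.9
d^2 = (-25)^2 + (-4.9)^2 = 649.01
d = sqrt(649.01) = 25.4757

25.4757


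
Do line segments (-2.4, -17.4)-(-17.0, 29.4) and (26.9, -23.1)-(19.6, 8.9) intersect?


Cross products: d1=895.99, d2=1021.55, d3=-1288.02, d4=-1413.58
d1*d2 < 0 and d3*d4 < 0? no

No, they don't intersect


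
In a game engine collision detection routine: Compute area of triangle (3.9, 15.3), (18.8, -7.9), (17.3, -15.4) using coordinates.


Area = |x_A(y_B-y_C) + x_B(y_C-y_A) + x_C(y_A-y_B)|/2
= |29.25 + (-577.16) + 401.36|/2
= 146.55/2 = 73.275

73.275


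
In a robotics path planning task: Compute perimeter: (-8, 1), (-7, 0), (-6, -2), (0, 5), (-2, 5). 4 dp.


Sides: (-8, 1)->(-7, 0): sqrt(2) = 1.414214, (-7, 0)->(-6, -2): sqrt(5) = 2.236068, (-6, -2)->(0, 5): sqrt(85) = 9.219544, (0, 5)->(-2, 5): sqrt(4) = 2, (-2, 5)->(-8, 1): sqrt(52) = 7.211103
Sum = 22.080929
Perimeter = 22.0809

22.0809


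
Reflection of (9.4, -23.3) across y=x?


Reflection over y=x: (x,y) -> (y,x)
(9.4, -23.3) -> (-23.3, 9.4)

(-23.3, 9.4)


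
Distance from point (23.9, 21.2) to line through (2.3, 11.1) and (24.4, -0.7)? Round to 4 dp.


|cross product| = 478.09
|line direction| = sqrt(627.65) = 25.0529
Distance = 478.09/sqrt(627.65) = 19.0832

19.0832


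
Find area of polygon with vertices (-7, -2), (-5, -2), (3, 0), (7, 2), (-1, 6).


Shoelace sum: ((-7)*(-2) - (-5)*(-2)) + ((-5)*0 - 3*(-2)) + (3*2 - 7*0) + (7*6 - (-1)*2) + ((-1)*(-2) - (-7)*6)
= 104
Area = |104|/2 = 52

52


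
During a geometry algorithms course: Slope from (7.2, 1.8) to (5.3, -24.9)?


slope = (y2-y1)/(x2-x1) = ((-24.9)-1.8)/(5.3-7.2) = (-26.7)/(-1.9) = 14.0526

14.0526


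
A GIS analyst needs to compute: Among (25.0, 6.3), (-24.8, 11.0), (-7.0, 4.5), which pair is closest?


d(P0,P1) = 50.0213, d(P0,P2) = 32.0506, d(P1,P2) = 18.9497
Closest: P1 and P2

Closest pair: (-24.8, 11.0) and (-7.0, 4.5), distance = 18.9497


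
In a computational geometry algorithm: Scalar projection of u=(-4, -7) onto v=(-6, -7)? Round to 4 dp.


u.v = 73, |v| = sqrt(85) = 9.2195
Scalar projection = u.v / |v| = 73 / sqrt(85) = 7.918

7.918


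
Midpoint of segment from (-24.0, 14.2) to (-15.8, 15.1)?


M = (((-24)+(-15.8))/2, (14.2+15.1)/2)
= (-19.9, 14.65)

(-19.9, 14.65)


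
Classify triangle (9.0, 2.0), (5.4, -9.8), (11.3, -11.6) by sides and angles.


Side lengths squared: AB^2=152.2, BC^2=38.05, CA^2=190.25
Sorted: [38.05, 152.2, 190.25]
By sides: Scalene, By angles: Right

Scalene, Right


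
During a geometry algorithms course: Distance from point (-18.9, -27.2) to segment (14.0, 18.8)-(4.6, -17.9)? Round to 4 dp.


Project P onto AB: t = 1 (clamped to [0,1])
Closest point on segment: (4.6, -17.9)
Distance: 25.2733

25.2733


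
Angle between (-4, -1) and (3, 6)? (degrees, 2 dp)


u.v = -18, |u| = sqrt(17) = 4.1231, |v| = sqrt(45) = 6.7082
cos(theta) = u.v/(|u||v|) = -18/sqrt(765) = -0.650791
theta = acos(-0.650791) = 130.6 degrees

130.6 degrees


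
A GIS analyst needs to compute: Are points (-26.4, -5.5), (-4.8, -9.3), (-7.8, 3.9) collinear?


Cross product: ((-4.8)-(-26.4))*(3.9-(-5.5)) - ((-9.3)-(-5.5))*((-7.8)-(-26.4))
= 273.72

No, not collinear


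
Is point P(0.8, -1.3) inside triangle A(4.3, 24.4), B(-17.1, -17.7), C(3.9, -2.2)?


Cross products: AB x AP = 402.63, BC x BP = 66.95, CA x CP = 82.82
All same sign? yes

Yes, inside


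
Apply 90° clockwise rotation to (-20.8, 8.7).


90° CW: (x,y) -> (y, -x)
(-20.8,8.7) -> (8.7, 20.8)

(8.7, 20.8)


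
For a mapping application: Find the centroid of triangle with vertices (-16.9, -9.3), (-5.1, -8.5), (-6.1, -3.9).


Centroid = ((x_A+x_B+x_C)/3, (y_A+y_B+y_C)/3)
= (((-16.9)+(-5.1)+(-6.1))/3, ((-9.3)+(-8.5)+(-3.9))/3)
= (-9.3667, -7.2333)

(-9.3667, -7.2333)


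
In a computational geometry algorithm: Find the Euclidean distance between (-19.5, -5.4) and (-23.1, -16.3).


dx=-3.6, dy=-10.9
d^2 = (-3.6)^2 + (-10.9)^2 = 131.77
d = sqrt(131.77) = 11.4791

11.4791


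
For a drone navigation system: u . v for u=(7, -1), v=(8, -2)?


u . v = u_x*v_x + u_y*v_y = 7*8 + (-1)*(-2)
= 56 + 2 = 58

58


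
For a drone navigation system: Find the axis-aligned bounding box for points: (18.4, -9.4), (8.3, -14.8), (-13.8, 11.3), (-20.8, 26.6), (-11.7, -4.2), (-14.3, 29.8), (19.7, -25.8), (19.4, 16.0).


x range: [-20.8, 19.7]
y range: [-25.8, 29.8]
Bounding box: (-20.8,-25.8) to (19.7,29.8)

(-20.8,-25.8) to (19.7,29.8)


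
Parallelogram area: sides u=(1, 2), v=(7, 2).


|u x v| = |1*2 - 2*7|
= |2 - 14| = 12

12


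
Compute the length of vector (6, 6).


|u| = sqrt(6^2 + 6^2) = sqrt(72) = 8.4853

8.4853


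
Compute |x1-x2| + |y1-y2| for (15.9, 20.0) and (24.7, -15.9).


|15.9-24.7| + |20-(-15.9)| = 8.8 + 35.9 = 44.7

44.7


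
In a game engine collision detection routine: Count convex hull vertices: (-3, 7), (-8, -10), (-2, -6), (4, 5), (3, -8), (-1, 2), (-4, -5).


Convex hull vertices (CCW): (-8, -10), (3, -8), (4, 5), (-3, 7)
Count = 4

4


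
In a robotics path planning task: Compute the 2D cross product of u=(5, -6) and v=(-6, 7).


u x v = u_x*v_y - u_y*v_x = 5*7 - (-6)*(-6)
= 35 - 36 = -1

-1


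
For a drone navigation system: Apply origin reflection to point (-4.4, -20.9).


Reflection over origin: (x,y) -> (-x,-y)
(-4.4, -20.9) -> (4.4, 20.9)

(4.4, 20.9)


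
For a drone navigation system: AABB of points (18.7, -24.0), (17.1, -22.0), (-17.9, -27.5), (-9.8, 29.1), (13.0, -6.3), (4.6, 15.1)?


x range: [-17.9, 18.7]
y range: [-27.5, 29.1]
Bounding box: (-17.9,-27.5) to (18.7,29.1)

(-17.9,-27.5) to (18.7,29.1)


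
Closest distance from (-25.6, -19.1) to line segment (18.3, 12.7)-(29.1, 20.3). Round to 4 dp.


Project P onto AB: t = 0 (clamped to [0,1])
Closest point on segment: (18.3, 12.7)
Distance: 54.2075

54.2075


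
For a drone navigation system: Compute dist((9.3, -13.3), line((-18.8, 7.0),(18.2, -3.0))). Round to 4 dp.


|cross product| = 470.1
|line direction| = sqrt(1469) = 38.3275
Distance = 470.1/sqrt(1469) = 12.2653

12.2653


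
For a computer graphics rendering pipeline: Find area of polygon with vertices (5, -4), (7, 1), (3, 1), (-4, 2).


Shoelace sum: (5*1 - 7*(-4)) + (7*1 - 3*1) + (3*2 - (-4)*1) + ((-4)*(-4) - 5*2)
= 53
Area = |53|/2 = 26.5

26.5


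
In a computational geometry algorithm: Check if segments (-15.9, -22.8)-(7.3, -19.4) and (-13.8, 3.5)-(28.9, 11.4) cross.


Cross products: d1=-1106.42, d2=-1144.52, d3=603.02, d4=641.12
d1*d2 < 0 and d3*d4 < 0? no

No, they don't intersect


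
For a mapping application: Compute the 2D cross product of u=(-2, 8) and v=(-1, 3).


u x v = u_x*v_y - u_y*v_x = (-2)*3 - 8*(-1)
= (-6) - (-8) = 2

2


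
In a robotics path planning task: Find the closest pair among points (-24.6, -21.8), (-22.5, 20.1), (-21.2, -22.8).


d(P0,P1) = 41.9526, d(P0,P2) = 3.544, d(P1,P2) = 42.9197
Closest: P0 and P2

Closest pair: (-24.6, -21.8) and (-21.2, -22.8), distance = 3.544


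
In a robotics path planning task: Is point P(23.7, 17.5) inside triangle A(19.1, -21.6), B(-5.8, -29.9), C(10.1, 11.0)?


Cross products: AB x AP = -935.41, BC x BP = -452.89, CA x CP = 501.86
All same sign? no

No, outside


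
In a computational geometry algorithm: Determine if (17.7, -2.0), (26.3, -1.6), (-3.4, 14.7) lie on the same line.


Cross product: (26.3-17.7)*(14.7-(-2)) - ((-1.6)-(-2))*((-3.4)-17.7)
= 152.06

No, not collinear


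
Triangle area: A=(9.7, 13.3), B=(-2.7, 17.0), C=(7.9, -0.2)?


Area = |x_A(y_B-y_C) + x_B(y_C-y_A) + x_C(y_A-y_B)|/2
= |166.84 + 36.45 + (-29.23)|/2
= 174.06/2 = 87.03

87.03


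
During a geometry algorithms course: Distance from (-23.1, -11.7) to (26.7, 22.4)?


dx=49.8, dy=34.1
d^2 = 49.8^2 + 34.1^2 = 3642.85
d = sqrt(3642.85) = 60.356

60.356


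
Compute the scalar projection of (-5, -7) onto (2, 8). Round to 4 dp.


u.v = -66, |v| = sqrt(68) = 8.2462
Scalar projection = u.v / |v| = -66 / sqrt(68) = -8.0037

-8.0037


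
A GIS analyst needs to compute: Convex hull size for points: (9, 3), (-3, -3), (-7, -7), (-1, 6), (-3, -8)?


Convex hull vertices (CCW): (-7, -7), (-3, -8), (9, 3), (-1, 6)
Count = 4

4


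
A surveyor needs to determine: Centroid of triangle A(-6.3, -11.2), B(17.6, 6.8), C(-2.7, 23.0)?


Centroid = ((x_A+x_B+x_C)/3, (y_A+y_B+y_C)/3)
= (((-6.3)+17.6+(-2.7))/3, ((-11.2)+6.8+23)/3)
= (2.8667, 6.2)

(2.8667, 6.2)


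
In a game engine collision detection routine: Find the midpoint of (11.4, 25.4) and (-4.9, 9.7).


M = ((11.4+(-4.9))/2, (25.4+9.7)/2)
= (3.25, 17.55)

(3.25, 17.55)


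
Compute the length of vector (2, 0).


|u| = sqrt(2^2 + 0^2) = sqrt(4) = 2

2


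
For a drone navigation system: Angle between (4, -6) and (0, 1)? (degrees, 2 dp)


u.v = -6, |u| = sqrt(52) = 7.2111, |v| = sqrt(1) = 1
cos(theta) = u.v/(|u||v|) = -6/sqrt(52) = -0.83205
theta = acos(-0.83205) = 146.31 degrees

146.31 degrees


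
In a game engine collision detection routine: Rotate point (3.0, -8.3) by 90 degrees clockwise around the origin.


90° CW: (x,y) -> (y, -x)
(3,-8.3) -> (-8.3, -3)

(-8.3, -3)


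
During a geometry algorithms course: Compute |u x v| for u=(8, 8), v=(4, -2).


|u x v| = |8*(-2) - 8*4|
= |(-16) - 32| = 48

48


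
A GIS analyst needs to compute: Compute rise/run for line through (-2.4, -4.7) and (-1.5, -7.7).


slope = (y2-y1)/(x2-x1) = ((-7.7)-(-4.7))/((-1.5)-(-2.4)) = (-3)/0.9 = -3.3333

-3.3333


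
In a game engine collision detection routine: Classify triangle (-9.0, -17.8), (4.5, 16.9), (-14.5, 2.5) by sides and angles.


Side lengths squared: AB^2=1386.34, BC^2=568.36, CA^2=442.34
Sorted: [442.34, 568.36, 1386.34]
By sides: Scalene, By angles: Obtuse

Scalene, Obtuse


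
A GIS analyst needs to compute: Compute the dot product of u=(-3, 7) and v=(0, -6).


u . v = u_x*v_x + u_y*v_y = (-3)*0 + 7*(-6)
= 0 + (-42) = -42

-42


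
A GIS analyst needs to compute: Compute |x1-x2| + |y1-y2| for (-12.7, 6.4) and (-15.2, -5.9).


|(-12.7)-(-15.2)| + |6.4-(-5.9)| = 2.5 + 12.3 = 14.8

14.8


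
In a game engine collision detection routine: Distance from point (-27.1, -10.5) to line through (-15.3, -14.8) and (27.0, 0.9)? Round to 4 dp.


|cross product| = 367.15
|line direction| = sqrt(2035.78) = 45.1196
Distance = 367.15/sqrt(2035.78) = 8.1373

8.1373


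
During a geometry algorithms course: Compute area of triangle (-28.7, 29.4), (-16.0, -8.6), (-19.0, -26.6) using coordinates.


Area = |x_A(y_B-y_C) + x_B(y_C-y_A) + x_C(y_A-y_B)|/2
= |(-516.6) + 896 + (-722)|/2
= 342.6/2 = 171.3

171.3


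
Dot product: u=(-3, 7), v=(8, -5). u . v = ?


u . v = u_x*v_x + u_y*v_y = (-3)*8 + 7*(-5)
= (-24) + (-35) = -59

-59


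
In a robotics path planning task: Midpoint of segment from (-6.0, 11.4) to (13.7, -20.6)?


M = (((-6)+13.7)/2, (11.4+(-20.6))/2)
= (3.85, -4.6)

(3.85, -4.6)


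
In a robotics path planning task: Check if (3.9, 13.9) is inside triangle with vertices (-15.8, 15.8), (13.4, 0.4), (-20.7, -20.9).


Cross products: AB x AP = 247.9, BC x BP = -662.7, CA x CP = -732.3
All same sign? no

No, outside


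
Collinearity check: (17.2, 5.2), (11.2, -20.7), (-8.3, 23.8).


Cross product: (11.2-17.2)*(23.8-5.2) - ((-20.7)-5.2)*((-8.3)-17.2)
= -772.05

No, not collinear


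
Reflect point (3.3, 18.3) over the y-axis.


Reflection over y-axis: (x,y) -> (-x,y)
(3.3, 18.3) -> (-3.3, 18.3)

(-3.3, 18.3)


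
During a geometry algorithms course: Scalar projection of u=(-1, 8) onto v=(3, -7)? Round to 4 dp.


u.v = -59, |v| = sqrt(58) = 7.6158
Scalar projection = u.v / |v| = -59 / sqrt(58) = -7.7471

-7.7471


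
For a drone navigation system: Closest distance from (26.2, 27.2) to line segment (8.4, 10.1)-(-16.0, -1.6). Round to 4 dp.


Project P onto AB: t = 0 (clamped to [0,1])
Closest point on segment: (8.4, 10.1)
Distance: 24.683

24.683


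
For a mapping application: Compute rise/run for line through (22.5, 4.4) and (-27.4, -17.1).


slope = (y2-y1)/(x2-x1) = ((-17.1)-4.4)/((-27.4)-22.5) = (-21.5)/(-49.9) = 0.4309

0.4309


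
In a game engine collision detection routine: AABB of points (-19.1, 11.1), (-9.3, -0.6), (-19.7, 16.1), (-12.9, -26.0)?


x range: [-19.7, -9.3]
y range: [-26, 16.1]
Bounding box: (-19.7,-26) to (-9.3,16.1)

(-19.7,-26) to (-9.3,16.1)


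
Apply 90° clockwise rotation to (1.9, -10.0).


90° CW: (x,y) -> (y, -x)
(1.9,-10) -> (-10, -1.9)

(-10, -1.9)


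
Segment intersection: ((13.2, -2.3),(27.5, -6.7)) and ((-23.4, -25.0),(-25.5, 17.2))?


Cross products: d1=-1592.19, d2=-2186.41, d3=-485.65, d4=108.57
d1*d2 < 0 and d3*d4 < 0? no

No, they don't intersect


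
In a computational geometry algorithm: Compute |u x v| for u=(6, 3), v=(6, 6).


|u x v| = |6*6 - 3*6|
= |36 - 18| = 18

18


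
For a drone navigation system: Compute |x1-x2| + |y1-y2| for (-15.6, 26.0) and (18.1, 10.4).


|(-15.6)-18.1| + |26-10.4| = 33.7 + 15.6 = 49.3

49.3


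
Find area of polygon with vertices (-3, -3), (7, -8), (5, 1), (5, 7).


Shoelace sum: ((-3)*(-8) - 7*(-3)) + (7*1 - 5*(-8)) + (5*7 - 5*1) + (5*(-3) - (-3)*7)
= 128
Area = |128|/2 = 64

64


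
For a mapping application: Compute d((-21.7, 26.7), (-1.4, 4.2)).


dx=20.3, dy=-22.5
d^2 = 20.3^2 + (-22.5)^2 = 918.34
d = sqrt(918.34) = 30.3041

30.3041


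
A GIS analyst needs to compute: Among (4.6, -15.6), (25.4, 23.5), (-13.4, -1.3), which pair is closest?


d(P0,P1) = 44.2883, d(P0,P2) = 22.9889, d(P1,P2) = 46.0487
Closest: P0 and P2

Closest pair: (4.6, -15.6) and (-13.4, -1.3), distance = 22.9889


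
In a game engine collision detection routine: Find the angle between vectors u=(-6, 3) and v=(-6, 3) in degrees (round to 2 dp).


u.v = 45, |u| = sqrt(45) = 6.7082, |v| = sqrt(45) = 6.7082
cos(theta) = u.v/(|u||v|) = 45/sqrt(2025) = 1
theta = acos(1) = 0 degrees

0 degrees


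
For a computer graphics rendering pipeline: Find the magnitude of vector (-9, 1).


|u| = sqrt((-9)^2 + 1^2) = sqrt(82) = 9.0554

9.0554


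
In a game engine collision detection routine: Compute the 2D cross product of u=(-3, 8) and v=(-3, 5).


u x v = u_x*v_y - u_y*v_x = (-3)*5 - 8*(-3)
= (-15) - (-24) = 9

9


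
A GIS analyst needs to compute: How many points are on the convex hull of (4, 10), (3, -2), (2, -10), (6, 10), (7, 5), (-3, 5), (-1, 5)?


Convex hull vertices (CCW): (-3, 5), (2, -10), (7, 5), (6, 10), (4, 10)
Count = 5

5


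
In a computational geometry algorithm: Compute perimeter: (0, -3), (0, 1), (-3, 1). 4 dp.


Sides: (0, -3)->(0, 1): sqrt(16) = 4, (0, 1)->(-3, 1): sqrt(9) = 3, (-3, 1)->(0, -3): sqrt(25) = 5
Sum = 12
Perimeter = 12

12


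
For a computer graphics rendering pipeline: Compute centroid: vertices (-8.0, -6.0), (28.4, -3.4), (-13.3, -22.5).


Centroid = ((x_A+x_B+x_C)/3, (y_A+y_B+y_C)/3)
= (((-8)+28.4+(-13.3))/3, ((-6)+(-3.4)+(-22.5))/3)
= (2.3667, -10.6333)

(2.3667, -10.6333)


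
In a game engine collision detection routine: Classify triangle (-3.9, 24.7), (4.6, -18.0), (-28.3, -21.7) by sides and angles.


Side lengths squared: AB^2=1895.54, BC^2=1096.1, CA^2=2748.32
Sorted: [1096.1, 1895.54, 2748.32]
By sides: Scalene, By angles: Acute

Scalene, Acute


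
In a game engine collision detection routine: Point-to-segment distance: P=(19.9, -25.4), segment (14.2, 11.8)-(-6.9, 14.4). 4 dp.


Project P onto AB: t = 0 (clamped to [0,1])
Closest point on segment: (14.2, 11.8)
Distance: 37.6342

37.6342
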